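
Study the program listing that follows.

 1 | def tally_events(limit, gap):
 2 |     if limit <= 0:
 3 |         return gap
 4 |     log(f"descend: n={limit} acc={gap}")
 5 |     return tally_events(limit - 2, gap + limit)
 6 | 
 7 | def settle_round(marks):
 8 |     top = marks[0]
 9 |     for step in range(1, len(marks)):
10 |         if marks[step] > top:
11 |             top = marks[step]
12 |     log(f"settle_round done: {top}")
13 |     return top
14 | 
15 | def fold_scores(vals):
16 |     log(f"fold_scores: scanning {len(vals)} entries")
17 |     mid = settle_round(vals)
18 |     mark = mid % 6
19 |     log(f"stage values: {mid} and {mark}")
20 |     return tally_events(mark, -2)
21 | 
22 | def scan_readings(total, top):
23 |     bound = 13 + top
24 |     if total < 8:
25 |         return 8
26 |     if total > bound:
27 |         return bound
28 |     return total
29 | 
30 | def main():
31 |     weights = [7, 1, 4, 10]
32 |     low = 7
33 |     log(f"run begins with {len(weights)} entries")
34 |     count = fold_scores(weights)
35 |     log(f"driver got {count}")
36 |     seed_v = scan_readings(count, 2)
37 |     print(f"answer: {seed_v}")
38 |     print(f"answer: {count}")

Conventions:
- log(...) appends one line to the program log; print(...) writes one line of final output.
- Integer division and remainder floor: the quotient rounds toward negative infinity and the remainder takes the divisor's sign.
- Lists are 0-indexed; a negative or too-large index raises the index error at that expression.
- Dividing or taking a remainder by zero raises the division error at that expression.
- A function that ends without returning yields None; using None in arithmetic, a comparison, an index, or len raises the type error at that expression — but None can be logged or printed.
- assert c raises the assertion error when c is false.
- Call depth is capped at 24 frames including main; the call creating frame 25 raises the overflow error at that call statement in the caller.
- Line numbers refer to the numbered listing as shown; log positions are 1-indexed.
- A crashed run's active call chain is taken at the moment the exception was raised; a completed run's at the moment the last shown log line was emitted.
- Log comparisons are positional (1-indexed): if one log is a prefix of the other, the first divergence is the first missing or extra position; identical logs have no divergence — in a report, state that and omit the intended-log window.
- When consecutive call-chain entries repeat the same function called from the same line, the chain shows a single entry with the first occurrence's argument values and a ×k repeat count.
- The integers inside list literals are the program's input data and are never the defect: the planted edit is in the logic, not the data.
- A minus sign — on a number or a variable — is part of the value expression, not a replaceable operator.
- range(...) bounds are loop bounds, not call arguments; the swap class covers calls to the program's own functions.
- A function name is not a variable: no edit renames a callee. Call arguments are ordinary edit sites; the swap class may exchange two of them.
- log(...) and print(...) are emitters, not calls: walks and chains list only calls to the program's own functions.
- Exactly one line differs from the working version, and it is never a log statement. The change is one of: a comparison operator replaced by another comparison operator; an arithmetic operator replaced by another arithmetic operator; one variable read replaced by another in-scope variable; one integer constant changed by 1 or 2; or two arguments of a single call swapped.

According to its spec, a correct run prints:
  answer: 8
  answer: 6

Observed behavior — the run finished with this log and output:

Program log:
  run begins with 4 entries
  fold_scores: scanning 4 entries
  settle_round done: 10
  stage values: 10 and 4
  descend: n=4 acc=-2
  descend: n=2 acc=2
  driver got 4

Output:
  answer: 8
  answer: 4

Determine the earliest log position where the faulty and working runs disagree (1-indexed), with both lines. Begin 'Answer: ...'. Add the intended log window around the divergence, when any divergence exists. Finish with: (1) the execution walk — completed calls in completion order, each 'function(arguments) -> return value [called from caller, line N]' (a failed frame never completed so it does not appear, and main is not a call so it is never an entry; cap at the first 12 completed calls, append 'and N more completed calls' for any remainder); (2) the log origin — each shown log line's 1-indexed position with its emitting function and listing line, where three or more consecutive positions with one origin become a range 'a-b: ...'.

Answer: at position 5 the run shows 'descend: n=4 acc=-2' where the working version logs 'descend: n=4 acc=0'.
Intended log window:
  3: settle_round done: 10
  4: stage values: 10 and 4
  5: descend: n=4 acc=0
  6: descend: n=2 acc=4
Execution walk:
  settle_round([7, 1, 4, 10]) -> 10  [called from fold_scores, line 17]
  tally_events(0, 4) -> 4  [called from tally_events, line 5]
  tally_events(2, 2) -> 4  [called from tally_events, line 5]
  tally_events(4, -2) -> 4  [called from fold_scores, line 20]
  fold_scores([7, 1, 4, 10]) -> 4  [called from main, line 34]
  scan_readings(4, 2) -> 8  [called from main, line 36]
Origin of each log line:
  1: emitted by main (line 33)
  2: emitted by fold_scores (line 16)
  3: emitted by settle_round (line 12)
  4: emitted by fold_scores (line 19)
  5: emitted by tally_events (line 4)
  6: emitted by tally_events (line 4)
  7: emitted by main (line 35)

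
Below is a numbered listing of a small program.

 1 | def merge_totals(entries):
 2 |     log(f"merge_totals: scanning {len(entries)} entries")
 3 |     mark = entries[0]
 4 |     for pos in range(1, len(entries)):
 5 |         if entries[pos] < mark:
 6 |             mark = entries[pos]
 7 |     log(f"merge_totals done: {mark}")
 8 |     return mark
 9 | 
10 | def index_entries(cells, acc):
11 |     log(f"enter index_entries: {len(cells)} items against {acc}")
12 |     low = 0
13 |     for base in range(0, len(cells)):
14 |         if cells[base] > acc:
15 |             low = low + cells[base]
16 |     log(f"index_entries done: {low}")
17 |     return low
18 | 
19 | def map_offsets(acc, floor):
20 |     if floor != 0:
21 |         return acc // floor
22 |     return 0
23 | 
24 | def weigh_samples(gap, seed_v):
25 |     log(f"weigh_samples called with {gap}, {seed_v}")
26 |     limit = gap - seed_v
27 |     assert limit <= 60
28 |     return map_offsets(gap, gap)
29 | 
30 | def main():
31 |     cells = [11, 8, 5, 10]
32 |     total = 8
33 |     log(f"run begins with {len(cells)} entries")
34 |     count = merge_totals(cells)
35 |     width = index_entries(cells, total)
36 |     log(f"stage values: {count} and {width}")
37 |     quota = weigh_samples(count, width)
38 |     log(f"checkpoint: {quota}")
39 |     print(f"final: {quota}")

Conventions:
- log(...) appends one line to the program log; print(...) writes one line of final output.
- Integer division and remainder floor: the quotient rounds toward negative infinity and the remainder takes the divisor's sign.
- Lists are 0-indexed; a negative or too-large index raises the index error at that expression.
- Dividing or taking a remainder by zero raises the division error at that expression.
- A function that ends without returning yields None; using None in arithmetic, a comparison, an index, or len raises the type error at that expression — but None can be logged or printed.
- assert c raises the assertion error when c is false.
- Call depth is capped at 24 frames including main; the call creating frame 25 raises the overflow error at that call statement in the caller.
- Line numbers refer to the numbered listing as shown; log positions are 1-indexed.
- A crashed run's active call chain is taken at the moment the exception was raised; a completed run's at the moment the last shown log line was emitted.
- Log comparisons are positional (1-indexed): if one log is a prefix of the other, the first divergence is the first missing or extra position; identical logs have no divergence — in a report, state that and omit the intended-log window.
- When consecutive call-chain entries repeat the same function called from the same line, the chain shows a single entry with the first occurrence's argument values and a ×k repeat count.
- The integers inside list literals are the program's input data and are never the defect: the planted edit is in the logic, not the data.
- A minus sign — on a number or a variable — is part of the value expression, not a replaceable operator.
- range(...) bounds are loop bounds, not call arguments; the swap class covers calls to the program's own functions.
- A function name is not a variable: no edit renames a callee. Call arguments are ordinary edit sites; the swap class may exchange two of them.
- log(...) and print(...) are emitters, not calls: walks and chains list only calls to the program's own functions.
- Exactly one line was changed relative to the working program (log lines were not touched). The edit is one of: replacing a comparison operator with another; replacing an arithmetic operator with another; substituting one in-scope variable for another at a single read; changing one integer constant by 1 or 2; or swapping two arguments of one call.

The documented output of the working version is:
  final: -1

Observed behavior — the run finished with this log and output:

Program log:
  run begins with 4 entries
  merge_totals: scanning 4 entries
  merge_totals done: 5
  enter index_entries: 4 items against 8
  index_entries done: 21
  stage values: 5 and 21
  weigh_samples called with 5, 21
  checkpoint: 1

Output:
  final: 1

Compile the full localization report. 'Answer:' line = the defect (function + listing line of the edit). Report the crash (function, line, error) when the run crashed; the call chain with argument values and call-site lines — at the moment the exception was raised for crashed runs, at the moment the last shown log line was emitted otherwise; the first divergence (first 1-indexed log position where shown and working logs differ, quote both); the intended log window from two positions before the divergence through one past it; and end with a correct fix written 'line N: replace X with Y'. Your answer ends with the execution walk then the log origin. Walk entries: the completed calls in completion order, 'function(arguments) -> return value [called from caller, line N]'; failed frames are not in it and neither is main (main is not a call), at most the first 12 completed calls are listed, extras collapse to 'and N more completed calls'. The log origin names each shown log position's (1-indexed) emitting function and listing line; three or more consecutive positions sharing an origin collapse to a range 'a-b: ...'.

Answer: the defect is in weigh_samples at line 28.
The tell: At log position 8 the runs split — shown 'checkpoint: 1', but the working version logs 'checkpoint: -1'.
Call chain: main.
First divergence: at position 8 the run shows 'checkpoint: 1' where the working version logs 'checkpoint: -1'.
Intended log window:
  6: stage values: 5 and 21
  7: weigh_samples called with 5, 21
  8: checkpoint: -1
Execution walk:
  merge_totals([11, 8, 5, 10]) -> 5  [called from main, line 34]
  index_entries([11, 8, 5, 10], 8) -> 21  [called from main, line 35]
  map_offsets(5, 5) -> 1  [called from weigh_samples, line 28]
  weigh_samples(5, 21) -> 1  [called from main, line 37]
Log origin:
  1: emitted by main (line 33)
  2: emitted by merge_totals (line 2)
  3: emitted by merge_totals (line 7)
  4: emitted by index_entries (line 11)
  5: emitted by index_entries (line 16)
  6: emitted by main (line 36)
  7: emitted by weigh_samples (line 25)
  8: emitted by main (line 38)
A correct fix: line 28: replace `map_offsets(gap, gap)` with `map_offsets(gap, limit)`.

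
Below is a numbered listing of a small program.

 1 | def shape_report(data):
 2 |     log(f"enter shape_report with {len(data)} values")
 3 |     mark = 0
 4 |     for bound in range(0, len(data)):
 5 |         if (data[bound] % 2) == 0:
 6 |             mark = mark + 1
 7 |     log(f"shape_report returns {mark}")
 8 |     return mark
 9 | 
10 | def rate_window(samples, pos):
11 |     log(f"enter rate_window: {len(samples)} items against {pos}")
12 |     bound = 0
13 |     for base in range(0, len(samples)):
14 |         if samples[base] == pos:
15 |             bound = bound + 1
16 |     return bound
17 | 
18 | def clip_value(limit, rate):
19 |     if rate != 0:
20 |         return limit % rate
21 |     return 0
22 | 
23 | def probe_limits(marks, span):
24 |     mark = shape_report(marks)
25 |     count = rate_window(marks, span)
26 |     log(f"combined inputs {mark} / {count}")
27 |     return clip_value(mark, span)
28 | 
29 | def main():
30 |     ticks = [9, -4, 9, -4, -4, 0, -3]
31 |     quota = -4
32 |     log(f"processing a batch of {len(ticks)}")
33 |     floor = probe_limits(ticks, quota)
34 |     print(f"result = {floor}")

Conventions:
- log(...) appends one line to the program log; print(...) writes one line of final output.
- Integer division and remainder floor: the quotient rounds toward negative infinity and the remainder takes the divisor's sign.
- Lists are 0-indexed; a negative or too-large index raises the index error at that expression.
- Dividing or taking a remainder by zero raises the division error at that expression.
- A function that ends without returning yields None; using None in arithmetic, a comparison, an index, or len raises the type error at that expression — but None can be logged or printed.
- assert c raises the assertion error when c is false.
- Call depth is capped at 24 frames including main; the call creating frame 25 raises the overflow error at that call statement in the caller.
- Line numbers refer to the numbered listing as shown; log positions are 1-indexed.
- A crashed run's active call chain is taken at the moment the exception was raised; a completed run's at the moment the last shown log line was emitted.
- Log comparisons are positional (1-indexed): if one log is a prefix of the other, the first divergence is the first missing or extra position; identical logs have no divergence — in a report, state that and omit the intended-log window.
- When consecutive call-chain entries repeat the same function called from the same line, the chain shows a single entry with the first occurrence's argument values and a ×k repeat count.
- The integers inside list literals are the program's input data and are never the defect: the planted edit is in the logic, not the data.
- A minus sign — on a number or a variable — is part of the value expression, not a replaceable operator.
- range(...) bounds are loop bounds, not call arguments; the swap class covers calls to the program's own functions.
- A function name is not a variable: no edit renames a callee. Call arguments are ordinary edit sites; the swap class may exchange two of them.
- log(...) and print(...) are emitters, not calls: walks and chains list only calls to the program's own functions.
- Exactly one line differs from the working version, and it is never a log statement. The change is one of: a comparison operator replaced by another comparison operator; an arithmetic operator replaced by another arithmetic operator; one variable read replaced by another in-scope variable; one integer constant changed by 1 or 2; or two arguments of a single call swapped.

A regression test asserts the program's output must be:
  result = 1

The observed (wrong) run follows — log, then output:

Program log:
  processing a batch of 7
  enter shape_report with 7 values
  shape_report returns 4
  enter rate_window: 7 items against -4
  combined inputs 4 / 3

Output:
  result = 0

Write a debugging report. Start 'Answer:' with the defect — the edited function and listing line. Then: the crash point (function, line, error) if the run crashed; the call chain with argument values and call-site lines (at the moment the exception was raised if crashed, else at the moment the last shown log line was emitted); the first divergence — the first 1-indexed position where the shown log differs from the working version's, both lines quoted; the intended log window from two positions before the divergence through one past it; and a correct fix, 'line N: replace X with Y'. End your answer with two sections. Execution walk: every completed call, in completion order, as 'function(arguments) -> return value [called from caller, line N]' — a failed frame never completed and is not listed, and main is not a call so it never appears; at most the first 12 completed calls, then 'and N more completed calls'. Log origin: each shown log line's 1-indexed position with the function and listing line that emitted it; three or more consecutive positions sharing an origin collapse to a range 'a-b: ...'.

Answer: the defect is in probe_limits at line 27.
Core observation: The two runs log identically and part ways only at the printed values.
Call chain: main -> probe_limits([9, -4, 9, -4, -4, 0, -3], -4) (called at line 33).
First divergence: there is none — every log position agrees.
Execution walk:
  shape_report([9, -4, 9, -4, -4, 0, -3]) -> 4  [called from probe_limits, line 24]
  rate_window([9, -4, 9, -4, -4, 0, -3], -4) -> 3  [called from probe_limits, line 25]
  clip_value(4, -4) -> 0  [called from probe_limits, line 27]
  probe_limits([9, -4, 9, -4, -4, 0, -3], -4) -> 0  [called from main, line 33]
Log origins:
  1: emitted by main (line 32)
  2: emitted by shape_report (line 2)
  3: emitted by shape_report (line 7)
  4: emitted by rate_window (line 11)
  5: emitted by probe_limits (line 26)
A correct fix: line 27: replace `span` with `count`.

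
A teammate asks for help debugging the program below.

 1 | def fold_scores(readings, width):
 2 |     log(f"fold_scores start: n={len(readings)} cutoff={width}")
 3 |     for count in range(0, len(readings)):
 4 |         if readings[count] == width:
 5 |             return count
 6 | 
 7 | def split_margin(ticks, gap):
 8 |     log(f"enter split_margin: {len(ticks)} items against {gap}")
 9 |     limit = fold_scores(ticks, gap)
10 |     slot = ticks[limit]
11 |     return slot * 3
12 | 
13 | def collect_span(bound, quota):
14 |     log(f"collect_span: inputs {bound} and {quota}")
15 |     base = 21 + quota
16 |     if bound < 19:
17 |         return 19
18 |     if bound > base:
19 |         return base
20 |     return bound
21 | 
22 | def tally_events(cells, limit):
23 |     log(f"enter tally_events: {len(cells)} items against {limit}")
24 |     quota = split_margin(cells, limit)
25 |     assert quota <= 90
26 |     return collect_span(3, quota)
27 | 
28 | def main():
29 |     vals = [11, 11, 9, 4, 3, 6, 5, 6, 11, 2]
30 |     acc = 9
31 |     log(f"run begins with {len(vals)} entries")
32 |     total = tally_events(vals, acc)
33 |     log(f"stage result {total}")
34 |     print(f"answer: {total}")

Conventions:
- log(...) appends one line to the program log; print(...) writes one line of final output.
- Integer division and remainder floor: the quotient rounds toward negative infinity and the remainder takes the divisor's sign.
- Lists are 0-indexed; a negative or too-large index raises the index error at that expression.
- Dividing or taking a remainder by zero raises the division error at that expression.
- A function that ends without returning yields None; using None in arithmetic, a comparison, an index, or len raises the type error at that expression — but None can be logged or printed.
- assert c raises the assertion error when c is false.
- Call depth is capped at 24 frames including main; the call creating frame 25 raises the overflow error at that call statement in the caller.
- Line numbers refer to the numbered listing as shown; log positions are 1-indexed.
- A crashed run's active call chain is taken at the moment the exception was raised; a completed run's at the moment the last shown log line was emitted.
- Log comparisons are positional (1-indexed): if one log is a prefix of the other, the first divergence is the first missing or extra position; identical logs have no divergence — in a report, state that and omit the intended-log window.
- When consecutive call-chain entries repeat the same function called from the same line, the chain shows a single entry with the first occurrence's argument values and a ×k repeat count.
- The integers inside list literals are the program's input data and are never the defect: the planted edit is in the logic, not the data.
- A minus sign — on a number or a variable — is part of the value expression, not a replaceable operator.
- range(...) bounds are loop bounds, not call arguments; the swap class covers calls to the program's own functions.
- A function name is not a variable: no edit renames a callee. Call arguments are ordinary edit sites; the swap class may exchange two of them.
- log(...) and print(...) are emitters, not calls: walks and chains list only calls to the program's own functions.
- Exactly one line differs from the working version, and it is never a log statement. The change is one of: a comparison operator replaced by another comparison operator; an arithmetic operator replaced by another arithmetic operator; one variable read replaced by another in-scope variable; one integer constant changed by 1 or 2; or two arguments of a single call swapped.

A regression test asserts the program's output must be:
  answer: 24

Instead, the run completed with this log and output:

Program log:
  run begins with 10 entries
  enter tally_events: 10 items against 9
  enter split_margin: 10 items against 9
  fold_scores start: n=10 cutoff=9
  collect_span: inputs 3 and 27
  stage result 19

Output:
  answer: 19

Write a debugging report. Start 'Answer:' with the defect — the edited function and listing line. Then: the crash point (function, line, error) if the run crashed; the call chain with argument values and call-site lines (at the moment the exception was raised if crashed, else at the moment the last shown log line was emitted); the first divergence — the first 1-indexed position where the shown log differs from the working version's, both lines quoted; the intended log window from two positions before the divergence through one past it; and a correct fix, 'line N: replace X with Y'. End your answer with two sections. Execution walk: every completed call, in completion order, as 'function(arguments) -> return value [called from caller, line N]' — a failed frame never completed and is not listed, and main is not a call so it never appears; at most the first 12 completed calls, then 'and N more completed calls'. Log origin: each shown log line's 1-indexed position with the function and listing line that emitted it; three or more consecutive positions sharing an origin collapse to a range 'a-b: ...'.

Answer: the defect is in tally_events at line 26.
The tell: Position 5 is the first bad log line: 'collect_span: inputs 3 and 27' should read 'collect_span: inputs 27 and 3'.
Call chain: main.
First divergence: position 5; shown 'collect_span: inputs 3 and 27' vs intended 'collect_span: inputs 27 and 3'.
Intended log window:
  3: enter split_margin: 10 items against 9
  4: fold_scores start: n=10 cutoff=9
  5: collect_span: inputs 27 and 3
  6: stage result 24
Execution walk:
  fold_scores([11, 11, 9, 4, 3, 6, 5, 6, 11, 2], 9) -> 2  [called from split_margin, line 9]
  split_margin([11, 11, 9, 4, 3, 6, 5, 6, 11, 2], 9) -> 27  [called from tally_events, line 24]
  collect_span(3, 27) -> 19  [called from tally_events, line 26]
  tally_events([11, 11, 9, 4, 3, 6, 5, 6, 11, 2], 9) -> 19  [called from main, line 32]
Origin of each log line:
  1: from main, line 31
  2: from tally_events, line 23
  3: from split_margin, line 8
  4: from fold_scores, line 2
  5: from collect_span, line 14
  6: from main, line 33
A correct fix: line 26: replace `collect_span(3, quota)` with `collect_span(quota, 3)`.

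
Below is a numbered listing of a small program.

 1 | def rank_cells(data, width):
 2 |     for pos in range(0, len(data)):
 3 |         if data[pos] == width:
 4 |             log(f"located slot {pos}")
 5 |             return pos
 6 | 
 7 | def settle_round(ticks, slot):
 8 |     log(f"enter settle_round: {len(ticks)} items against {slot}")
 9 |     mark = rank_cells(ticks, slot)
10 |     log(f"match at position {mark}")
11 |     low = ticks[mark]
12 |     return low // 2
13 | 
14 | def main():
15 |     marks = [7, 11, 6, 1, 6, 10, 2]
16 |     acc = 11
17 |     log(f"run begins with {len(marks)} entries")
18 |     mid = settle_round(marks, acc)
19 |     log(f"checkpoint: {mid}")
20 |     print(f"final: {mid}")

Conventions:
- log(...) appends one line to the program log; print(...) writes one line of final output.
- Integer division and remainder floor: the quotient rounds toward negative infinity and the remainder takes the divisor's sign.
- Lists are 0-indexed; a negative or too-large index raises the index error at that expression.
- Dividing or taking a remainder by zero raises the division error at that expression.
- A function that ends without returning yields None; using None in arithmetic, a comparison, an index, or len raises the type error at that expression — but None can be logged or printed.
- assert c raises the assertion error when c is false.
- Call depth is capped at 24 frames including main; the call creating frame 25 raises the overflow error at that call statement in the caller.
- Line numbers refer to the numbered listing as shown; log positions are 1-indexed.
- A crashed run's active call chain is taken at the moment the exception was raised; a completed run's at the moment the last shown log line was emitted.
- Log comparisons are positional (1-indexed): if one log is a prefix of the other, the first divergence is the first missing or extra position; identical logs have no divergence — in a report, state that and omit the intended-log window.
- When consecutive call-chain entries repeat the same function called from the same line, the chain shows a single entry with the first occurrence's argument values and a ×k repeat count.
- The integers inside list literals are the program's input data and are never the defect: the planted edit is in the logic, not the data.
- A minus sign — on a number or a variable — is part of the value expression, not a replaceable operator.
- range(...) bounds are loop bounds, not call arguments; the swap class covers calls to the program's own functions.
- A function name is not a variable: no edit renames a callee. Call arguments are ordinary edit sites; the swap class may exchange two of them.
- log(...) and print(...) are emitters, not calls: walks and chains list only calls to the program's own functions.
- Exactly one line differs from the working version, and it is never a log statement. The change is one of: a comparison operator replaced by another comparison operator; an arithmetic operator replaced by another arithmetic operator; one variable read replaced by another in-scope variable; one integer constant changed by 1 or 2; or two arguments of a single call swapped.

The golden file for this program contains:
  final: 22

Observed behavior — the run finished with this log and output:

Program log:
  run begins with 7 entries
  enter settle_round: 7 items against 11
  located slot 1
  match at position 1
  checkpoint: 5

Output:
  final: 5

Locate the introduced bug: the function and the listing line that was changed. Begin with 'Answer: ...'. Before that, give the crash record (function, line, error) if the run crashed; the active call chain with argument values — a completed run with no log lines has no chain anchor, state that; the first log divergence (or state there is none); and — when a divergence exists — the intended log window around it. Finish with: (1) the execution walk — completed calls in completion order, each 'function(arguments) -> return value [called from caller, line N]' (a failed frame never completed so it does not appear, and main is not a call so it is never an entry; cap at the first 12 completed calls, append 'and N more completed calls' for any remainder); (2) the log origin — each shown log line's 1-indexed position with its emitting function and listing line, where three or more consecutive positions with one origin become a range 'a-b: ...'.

Answer: the defect is in settle_round at line 12.
Key observation: The earliest visible damage is log position 5 — 'checkpoint: 5' rather than the intended 'checkpoint: 22'.
Call chain: main.
First divergence: position 5 — shown 'checkpoint: 5', intended 'checkpoint: 22'.
Intended log window:
  3: located slot 1
  4: match at position 1
  5: checkpoint: 22
Execution walk:
  rank_cells([7, 11, 6, 1, 6, 10, 2], 11) -> 1  [called from settle_round, line 9]
  settle_round([7, 11, 6, 1, 6, 10, 2], 11) -> 5  [called from main, line 18]
Log origins:
  1 — main, line 17
  2 — settle_round, line 8
  3 — rank_cells, line 4
  4 — settle_round, line 10
  5 — main, line 19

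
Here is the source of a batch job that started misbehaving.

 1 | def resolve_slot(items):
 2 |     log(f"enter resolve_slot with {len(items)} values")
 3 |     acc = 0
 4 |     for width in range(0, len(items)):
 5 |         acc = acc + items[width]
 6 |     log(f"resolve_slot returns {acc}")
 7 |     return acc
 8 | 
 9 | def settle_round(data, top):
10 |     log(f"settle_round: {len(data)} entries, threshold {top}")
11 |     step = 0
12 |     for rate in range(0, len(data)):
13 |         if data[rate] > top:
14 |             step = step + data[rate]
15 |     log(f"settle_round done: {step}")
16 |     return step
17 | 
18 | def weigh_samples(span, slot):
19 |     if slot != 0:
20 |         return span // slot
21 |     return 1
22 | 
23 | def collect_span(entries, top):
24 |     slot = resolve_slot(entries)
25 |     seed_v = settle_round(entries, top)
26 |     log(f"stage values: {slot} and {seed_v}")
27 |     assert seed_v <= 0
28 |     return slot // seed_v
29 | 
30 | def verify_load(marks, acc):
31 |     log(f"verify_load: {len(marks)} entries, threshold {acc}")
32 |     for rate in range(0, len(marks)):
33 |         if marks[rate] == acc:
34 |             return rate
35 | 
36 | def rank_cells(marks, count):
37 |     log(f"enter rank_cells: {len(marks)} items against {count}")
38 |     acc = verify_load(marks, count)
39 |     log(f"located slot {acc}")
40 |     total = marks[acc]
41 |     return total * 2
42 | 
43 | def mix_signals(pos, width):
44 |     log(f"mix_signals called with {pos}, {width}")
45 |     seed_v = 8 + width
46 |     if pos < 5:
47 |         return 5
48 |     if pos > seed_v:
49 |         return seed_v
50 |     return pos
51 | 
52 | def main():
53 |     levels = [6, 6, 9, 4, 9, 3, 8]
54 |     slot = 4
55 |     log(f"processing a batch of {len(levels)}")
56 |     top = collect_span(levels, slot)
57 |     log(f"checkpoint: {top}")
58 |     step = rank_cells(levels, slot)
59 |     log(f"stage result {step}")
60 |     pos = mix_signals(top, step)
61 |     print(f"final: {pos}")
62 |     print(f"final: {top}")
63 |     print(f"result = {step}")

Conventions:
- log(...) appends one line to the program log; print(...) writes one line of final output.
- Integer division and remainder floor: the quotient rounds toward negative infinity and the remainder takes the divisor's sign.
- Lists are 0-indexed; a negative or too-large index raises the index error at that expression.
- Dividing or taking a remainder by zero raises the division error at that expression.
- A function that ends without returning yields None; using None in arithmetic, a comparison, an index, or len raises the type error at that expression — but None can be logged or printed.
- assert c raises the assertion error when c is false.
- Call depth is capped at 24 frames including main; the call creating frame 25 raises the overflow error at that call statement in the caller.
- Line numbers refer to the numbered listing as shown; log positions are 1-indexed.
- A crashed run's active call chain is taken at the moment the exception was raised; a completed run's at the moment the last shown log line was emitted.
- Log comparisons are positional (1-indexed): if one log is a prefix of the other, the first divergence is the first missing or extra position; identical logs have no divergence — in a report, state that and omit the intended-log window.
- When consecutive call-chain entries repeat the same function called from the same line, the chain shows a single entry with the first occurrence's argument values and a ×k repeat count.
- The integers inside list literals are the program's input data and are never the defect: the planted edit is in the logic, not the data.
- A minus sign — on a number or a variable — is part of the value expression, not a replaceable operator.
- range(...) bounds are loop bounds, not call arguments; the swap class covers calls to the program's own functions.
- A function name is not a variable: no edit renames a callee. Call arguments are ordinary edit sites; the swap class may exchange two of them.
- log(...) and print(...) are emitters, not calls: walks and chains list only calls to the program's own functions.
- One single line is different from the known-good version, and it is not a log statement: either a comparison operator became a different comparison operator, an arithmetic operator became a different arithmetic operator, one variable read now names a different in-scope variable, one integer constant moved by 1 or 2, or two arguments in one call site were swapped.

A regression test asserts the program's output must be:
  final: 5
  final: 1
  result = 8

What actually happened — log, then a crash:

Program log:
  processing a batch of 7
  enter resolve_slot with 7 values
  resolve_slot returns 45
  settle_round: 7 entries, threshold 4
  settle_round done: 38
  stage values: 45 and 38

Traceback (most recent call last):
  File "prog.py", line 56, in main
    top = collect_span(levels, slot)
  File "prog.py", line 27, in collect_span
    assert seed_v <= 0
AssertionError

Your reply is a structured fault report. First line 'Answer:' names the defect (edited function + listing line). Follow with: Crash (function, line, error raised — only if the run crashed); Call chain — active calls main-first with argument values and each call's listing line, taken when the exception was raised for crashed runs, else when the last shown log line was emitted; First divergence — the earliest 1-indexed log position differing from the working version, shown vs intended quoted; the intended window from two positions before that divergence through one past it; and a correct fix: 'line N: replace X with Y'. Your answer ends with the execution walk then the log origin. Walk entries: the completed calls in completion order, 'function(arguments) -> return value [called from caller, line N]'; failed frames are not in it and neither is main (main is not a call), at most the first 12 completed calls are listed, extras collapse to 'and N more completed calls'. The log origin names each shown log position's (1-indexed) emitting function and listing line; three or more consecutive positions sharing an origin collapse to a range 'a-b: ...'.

Answer: the defect is in collect_span at line 27.
Core observation: After 6 matching log lines the faulty run goes silent, while the working version continues with 'checkpoint: 1'.
Crash: collect_span, line 27, AssertionError.
Call chain: main -> collect_span([6, 6, 9, 4, 9, 3, 8], 4) (called at line 56).
First divergence: position 7; the shown log stops at 6 lines while the working version next logs 'checkpoint: 1'.
Intended log window:
  5: settle_round done: 38
  6: stage values: 45 and 38
  7: checkpoint: 1
  8: enter rank_cells: 7 items against 4
Execution walk:
  resolve_slot([6, 6, 9, 4, 9, 3, 8]) -> 45  [called from collect_span, line 24]
  settle_round([6, 6, 9, 4, 9, 3, 8], 4) -> 38  [called from collect_span, line 25]
Log line origins:
  1 — main, line 55
  2 — resolve_slot, line 2
  3 — resolve_slot, line 6
  4 — settle_round, line 10
  5 — settle_round, line 15
  6 — collect_span, line 26
A correct fix: line 27: replace `<=` with `>`.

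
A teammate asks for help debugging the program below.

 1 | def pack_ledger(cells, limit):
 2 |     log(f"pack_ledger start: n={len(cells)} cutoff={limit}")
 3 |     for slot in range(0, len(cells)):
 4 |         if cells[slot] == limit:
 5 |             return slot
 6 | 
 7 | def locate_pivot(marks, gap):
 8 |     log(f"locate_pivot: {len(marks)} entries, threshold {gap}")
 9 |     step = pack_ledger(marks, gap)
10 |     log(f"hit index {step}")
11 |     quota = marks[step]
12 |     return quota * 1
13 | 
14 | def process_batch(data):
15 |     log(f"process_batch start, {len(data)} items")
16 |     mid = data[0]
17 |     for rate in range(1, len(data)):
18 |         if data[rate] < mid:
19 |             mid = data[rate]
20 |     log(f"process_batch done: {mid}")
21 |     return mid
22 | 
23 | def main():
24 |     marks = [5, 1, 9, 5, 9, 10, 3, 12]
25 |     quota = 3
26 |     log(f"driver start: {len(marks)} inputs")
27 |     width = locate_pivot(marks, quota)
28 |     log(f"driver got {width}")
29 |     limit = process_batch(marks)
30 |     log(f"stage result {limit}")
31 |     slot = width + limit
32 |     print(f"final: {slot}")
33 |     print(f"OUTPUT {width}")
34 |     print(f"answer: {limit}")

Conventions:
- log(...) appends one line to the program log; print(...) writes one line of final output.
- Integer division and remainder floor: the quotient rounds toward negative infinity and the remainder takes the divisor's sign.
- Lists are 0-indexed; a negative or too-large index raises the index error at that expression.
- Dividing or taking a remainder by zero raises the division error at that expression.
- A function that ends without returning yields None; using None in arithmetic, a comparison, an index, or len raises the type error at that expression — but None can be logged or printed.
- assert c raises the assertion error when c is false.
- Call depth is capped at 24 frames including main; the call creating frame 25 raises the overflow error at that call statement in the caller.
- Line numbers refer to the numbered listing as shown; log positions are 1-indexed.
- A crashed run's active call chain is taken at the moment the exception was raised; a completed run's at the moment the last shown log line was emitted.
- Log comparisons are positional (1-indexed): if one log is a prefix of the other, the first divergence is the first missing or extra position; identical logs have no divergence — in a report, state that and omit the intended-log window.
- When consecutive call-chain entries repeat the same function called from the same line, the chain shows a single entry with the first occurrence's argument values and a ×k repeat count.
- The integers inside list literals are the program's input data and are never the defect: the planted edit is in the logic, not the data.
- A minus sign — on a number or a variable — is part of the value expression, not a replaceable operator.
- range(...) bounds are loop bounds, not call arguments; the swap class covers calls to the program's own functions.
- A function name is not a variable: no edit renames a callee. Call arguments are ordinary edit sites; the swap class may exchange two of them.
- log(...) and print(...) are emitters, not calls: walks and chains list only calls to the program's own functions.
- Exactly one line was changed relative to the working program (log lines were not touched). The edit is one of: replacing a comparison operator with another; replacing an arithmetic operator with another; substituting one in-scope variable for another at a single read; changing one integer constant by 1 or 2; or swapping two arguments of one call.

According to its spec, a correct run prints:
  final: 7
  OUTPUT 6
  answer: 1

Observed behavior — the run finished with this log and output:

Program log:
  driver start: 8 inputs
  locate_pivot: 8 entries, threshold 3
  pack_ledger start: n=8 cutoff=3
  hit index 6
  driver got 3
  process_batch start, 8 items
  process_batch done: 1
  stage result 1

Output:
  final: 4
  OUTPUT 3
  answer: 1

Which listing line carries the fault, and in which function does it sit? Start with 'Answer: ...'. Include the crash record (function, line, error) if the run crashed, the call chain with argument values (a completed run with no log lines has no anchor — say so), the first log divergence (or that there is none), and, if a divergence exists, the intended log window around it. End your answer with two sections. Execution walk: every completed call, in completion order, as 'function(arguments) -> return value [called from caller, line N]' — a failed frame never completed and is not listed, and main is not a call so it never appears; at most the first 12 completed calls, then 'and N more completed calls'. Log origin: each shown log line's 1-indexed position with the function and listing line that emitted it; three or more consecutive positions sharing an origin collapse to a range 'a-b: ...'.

Answer: the defect is in locate_pivot at line 12.
Key fact: The log first diverges at position 5: the faulty run prints 'driver got 3' where the working version prints 'driver got 6'.
Call chain: main.
First divergence: at position 5 the run shows 'driver got 3' where the working version logs 'driver got 6'.
Intended log window:
  3: pack_ledger start: n=8 cutoff=3
  4: hit index 6
  5: driver got 6
  6: process_batch start, 8 items
Execution walk:
  pack_ledger([5, 1, 9, 5, 9, 10, 3, 12], 3) -> 6  [called from locate_pivot, line 9]
  locate_pivot([5, 1, 9, 5, 9, 10, 3, 12], 3) -> 3  [called from main, line 27]
  process_batch([5, 1, 9, 5, 9, 10, 3, 12]) -> 1  [called from main, line 29]
Origin of each log line:
  1: from main, line 26
  2: from locate_pivot, line 8
  3: from pack_ledger, line 2
  4: from locate_pivot, line 10
  5: from main, line 28
  6: from process_batch, line 15
  7: from process_batch, line 20
  8: from main, line 30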